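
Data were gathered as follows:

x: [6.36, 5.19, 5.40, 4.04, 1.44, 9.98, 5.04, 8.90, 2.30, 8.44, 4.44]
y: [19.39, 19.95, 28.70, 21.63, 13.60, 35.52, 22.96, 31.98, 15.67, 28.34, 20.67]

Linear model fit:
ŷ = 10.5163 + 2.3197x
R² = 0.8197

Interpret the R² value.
The model explains 81.97% of the variance in y (R² = 0.8197), leaving 18.03% unexplained; the fit is strong.

The coefficient of determination R² is the fraction of the total variation in y that the fitted line accounts for.

Here R² = 0.8197:
- Explained: 81.97% of the variation in y
- Unexplained (residual): 100% − 81.97% = 18.03%
- Rule of thumb (below 0.3 weak; 0.3 to below 0.7 moderate; 0.7 and above strong) → strong

Equivalently, for simple linear regression R² = r², so |r| = √0.8197 ≈ 0.9054.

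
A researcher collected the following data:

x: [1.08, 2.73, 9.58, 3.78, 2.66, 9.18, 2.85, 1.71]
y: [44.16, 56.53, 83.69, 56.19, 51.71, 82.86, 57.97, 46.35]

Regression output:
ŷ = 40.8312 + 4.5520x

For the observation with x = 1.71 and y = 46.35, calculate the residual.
Residual = -2.2651

The residual is the difference between the actual value and the predicted value:

Residual = y - ŷ

Step 1: Calculate predicted value
ŷ = 40.8312 + 4.5520 × 1.71
ŷ = 48.6151

Step 2: Calculate residual
Residual = 46.35 - 48.6151
Residual = -2.2651

The residual is negative, so the observed y = 46.35 sits below the regression line (the line overestimates it by 2.2651).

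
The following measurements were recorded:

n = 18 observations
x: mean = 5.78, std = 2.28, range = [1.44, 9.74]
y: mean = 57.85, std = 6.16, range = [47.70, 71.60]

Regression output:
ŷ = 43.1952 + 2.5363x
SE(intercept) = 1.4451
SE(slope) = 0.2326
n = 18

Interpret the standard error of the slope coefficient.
SE(β̂₁) = 0.2326 is the estimated standard deviation of the slope estimate across repeated samples; relative to β̂₁ = 2.5363 that is 9.2%, a precise estimate.

SE(β̂₁) = s / √Sxx, where s is the residual standard deviation and Sxx = Σ(x − x̄)². It is the yardstick for how far β̂₁ = 2.5363 could plausibly be from the true slope.

Relative precision:
- SE / |β̂₁| = 0.2326 / 2.5363 = 9.2%
- Rule of thumb (under 20%: precise; 20% to under 50%: moderately precise; 50% or more: imprecise) → precise

Link to the t-test: t = β̂₁ / SE(β̂₁) = 2.5363 / 0.2326 = 10.9041, the statistic for H₀: β₁ = 0.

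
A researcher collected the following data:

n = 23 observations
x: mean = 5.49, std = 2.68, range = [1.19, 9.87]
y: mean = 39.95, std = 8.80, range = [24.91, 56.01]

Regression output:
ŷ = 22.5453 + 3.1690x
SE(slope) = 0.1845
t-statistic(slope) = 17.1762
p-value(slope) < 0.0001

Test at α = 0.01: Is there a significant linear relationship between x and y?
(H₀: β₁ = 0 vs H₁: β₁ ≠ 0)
p-value < 0.0001 < α = 0.01, so we reject H₀. The relationship is significant.

Hypothesis test for the slope coefficient:

H₀: β₁ = 0 (no linear relationship)
H₁: β₁ ≠ 0 (linear relationship exists)

Test statistic: t = β̂₁ / SE(β̂₁) = 3.1690 / 0.1845 = 17.1762

p < 0.0001: how often a slope estimate this far from 0 (in SE units) would arise by chance if β₁ were truly 0.

Decision rule: reject H₀ if p-value < α.
p-value < 0.0001 < α = 0.01 → reject H₀.

Conclusion: the linear association between x and y is significant at the 1% level.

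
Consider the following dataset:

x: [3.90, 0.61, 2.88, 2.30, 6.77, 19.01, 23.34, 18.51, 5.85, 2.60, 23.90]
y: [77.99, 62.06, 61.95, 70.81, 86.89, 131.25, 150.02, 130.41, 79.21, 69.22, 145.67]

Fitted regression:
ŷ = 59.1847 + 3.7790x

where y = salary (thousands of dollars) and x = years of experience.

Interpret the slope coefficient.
For each additional year of experience, predicted salary increases by approximately 3.7790 thousand dollars.

The slope β₁ = 3.7790 gives the rate at which the fitted salary changes with experience.

Interpretation:
- Experience up by 1 year → predicted salary increases by 3.7790 thousand dollars
- The effect is assumed constant over the observed range of x (linearity)

(β₀ = 59.1847 is the fitted value at x = 0 and is not part of the slope interpretation.)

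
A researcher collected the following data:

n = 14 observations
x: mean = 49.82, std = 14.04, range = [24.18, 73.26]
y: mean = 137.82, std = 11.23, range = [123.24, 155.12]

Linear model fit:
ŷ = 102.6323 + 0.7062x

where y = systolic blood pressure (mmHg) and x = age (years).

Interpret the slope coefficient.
For each additional year of age, predicted blood pressure increases by approximately 0.7062 mmHg.

The slope coefficient β₁ = 0.7062 represents the marginal effect of age on blood pressure.

Interpretation:
- Age up by 1 year → predicted blood pressure increases by 0.7062 mmHg
- This is a linear approximation: the same per-unit change is assumed across the whole observed x range
- The slope describes association in these data, not necessarily a causal effect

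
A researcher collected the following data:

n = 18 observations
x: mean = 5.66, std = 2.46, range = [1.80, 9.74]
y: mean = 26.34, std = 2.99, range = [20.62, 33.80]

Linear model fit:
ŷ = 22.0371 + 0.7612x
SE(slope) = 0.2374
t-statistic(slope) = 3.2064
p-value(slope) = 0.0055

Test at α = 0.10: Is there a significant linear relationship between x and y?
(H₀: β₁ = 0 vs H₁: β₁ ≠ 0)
Reject H₀: p-value = 0.0055 < α = 0.10. The linear relationship is significant at the 10% level.

Hypothesis test for the slope coefficient:

H₀: β₁ = 0 (no linear relationship)
H₁: β₁ ≠ 0 (linear relationship exists)

Test statistic: t = β̂₁ / SE(β̂₁) = 0.7612 / 0.2374 = 3.2064

With df = 16, the two-sided p-value for |t| = 3.2064 is 0.0055.

Decision rule: reject H₀ if p-value < α.
p-value = 0.0055 < α = 0.10 → reject H₀.

At α = 0.10 the data do provide convincing evidence of a nonzero slope.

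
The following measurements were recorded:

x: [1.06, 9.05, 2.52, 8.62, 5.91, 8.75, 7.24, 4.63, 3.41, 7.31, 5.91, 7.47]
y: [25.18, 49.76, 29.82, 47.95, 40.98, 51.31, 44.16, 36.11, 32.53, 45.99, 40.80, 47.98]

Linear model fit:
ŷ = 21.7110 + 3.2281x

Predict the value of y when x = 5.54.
ŷ = 39.5947

Plug x = 5.54 into the fitted line:

ŷ = 21.7110 + 3.2281 × 5.54
ŷ = 21.7110 + 17.8837
ŷ = 39.5947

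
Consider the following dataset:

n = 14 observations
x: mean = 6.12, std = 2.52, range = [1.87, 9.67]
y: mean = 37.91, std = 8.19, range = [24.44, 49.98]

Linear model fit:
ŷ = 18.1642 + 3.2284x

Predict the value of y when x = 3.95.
ŷ = 30.9164

To predict y for x = 3.95, substitute into the regression equation:

ŷ = 18.1642 + 3.2284 × 3.95
ŷ = 18.1642 + 12.7522
ŷ = 30.9164

This is a point prediction; actual observations scatter around it by roughly the residual standard deviation.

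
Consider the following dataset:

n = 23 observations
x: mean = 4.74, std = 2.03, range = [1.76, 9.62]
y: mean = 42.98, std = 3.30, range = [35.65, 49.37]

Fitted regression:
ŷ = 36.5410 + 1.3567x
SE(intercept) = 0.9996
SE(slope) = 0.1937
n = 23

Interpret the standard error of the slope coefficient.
SE(β̂₁) = 0.1937 is the estimated standard deviation of the slope estimate across repeated samples; relative to β̂₁ = 1.3567 that is 14.3%, a precise estimate.

What SE measures:
- The standard error quantifies the sampling variability of the coefficient estimate
- It is the estimated standard deviation of β̂₁ across hypothetical repeated samples of the same size
- Smaller SE → more precise estimate

Relative precision:
- SE / |β̂₁| = 0.1937 / 1.3567 = 14.3%
- Rule of thumb (under 20%: precise; 20% to under 50%: moderately precise; 50% or more: imprecise) → precise

Rough 95% range (±2 SE): 1.3567 ± 0.3874 → (0.9693, 1.7441).

What drives SE(β̂₁): larger n (here n = 23) → smaller SE; more residual scatter → larger SE.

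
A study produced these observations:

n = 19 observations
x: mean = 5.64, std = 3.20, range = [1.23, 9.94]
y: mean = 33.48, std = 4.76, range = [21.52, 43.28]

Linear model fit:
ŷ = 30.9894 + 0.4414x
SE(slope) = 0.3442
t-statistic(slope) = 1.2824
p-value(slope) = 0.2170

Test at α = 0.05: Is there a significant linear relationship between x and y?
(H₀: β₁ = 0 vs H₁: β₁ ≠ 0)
Since p-value = 0.2170 ≥ α = 0.05, fail to reject H₀ — the slope is not significantly different from 0.

Hypothesis test for the slope coefficient:

H₀: β₁ = 0 (no linear relationship)
H₁: β₁ ≠ 0 (linear relationship exists)

Test statistic: t = β̂₁ / SE(β̂₁) = 0.4414 / 0.3442 = 1.2824

The p-value (0.2170) is the probability, under H₀, of a t-statistic at least as extreme as |t| = 1.2824 (two-sided, df = n − 2 = 17).

Decision rule: reject H₀ if p-value < α.
p-value = 0.2170 ≥ α = 0.05 → fail to reject H₀.

There is not sufficient evidence at the 5% significance level to conclude that a linear relationship exists between x and y.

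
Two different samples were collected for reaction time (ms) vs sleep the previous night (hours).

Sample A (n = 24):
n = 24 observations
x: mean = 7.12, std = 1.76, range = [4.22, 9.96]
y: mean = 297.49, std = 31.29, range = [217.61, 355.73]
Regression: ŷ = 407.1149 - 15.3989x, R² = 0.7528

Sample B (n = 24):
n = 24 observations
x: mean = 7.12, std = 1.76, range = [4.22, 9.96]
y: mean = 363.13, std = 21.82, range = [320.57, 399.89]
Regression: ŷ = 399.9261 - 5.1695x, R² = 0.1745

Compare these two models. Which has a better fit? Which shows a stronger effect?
Model A has the better fit (R² = 0.7528 vs 0.1745). Model A shows the stronger effect (|β₁| = 15.3989 vs 5.1695).

Model Comparison:

Fit — compare R²:
- Model A: R² = 0.7528 → 75.28% of variance in reaction time explained
- Model B: R² = 0.1745 → 17.45% of variance in reaction time explained
- 0.7528 > 0.1745 → Model A has the better fit

Effect size (slope magnitude):
- Model A: β₁ = -15.3989 → predicted reaction time falls 15.3989 ms per additional hour of sleep
- Model B: β₁ = -5.1695 → predicted reaction time falls 5.1695 ms per additional hour of sleep
- |-15.3989| > |-5.1695| → Model A shows the stronger marginal effect

Notes:
- A steeper slope doesn't make a better model if the scatter around the line is large.
- R² measures how tightly points cluster around the line; β₁ measures how steep the line is — they answer different questions.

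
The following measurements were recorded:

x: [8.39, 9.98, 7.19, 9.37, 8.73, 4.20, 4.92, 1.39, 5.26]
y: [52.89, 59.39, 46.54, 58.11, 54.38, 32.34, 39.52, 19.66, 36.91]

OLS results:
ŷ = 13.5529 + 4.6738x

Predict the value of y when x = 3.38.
ŷ = 29.3503

To predict y for x = 3.38, substitute into the regression equation:

ŷ = 13.5529 + 4.6738 × 3.38
ŷ = 13.5529 + 15.7974
ŷ = 29.3503

This is the fitted mean response at that x — an individual observation would come with a wider prediction interval.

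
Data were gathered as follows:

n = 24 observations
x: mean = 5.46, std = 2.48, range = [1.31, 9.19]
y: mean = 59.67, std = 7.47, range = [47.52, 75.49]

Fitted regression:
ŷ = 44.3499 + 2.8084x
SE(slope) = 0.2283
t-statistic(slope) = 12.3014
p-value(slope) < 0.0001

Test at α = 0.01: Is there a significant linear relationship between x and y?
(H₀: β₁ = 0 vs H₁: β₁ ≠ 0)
Since p-value < 0.0001 < α = 0.01, reject H₀ — the slope is significantly different from 0.

Hypothesis test for the slope coefficient:

H₀: β₁ = 0 (no linear relationship)
H₁: β₁ ≠ 0 (linear relationship exists)

Test statistic: t = β̂₁ / SE(β̂₁) = 2.8084 / 0.2283 = 12.3014

With df = 22, the two-sided p-value for |t| = 12.3014 is <0.0001.

Decision rule: reject H₀ if p-value < α.
p-value < 0.0001 < α = 0.01 → reject H₀.

Conclusion: the linear association between x and y is significant at the 1% level.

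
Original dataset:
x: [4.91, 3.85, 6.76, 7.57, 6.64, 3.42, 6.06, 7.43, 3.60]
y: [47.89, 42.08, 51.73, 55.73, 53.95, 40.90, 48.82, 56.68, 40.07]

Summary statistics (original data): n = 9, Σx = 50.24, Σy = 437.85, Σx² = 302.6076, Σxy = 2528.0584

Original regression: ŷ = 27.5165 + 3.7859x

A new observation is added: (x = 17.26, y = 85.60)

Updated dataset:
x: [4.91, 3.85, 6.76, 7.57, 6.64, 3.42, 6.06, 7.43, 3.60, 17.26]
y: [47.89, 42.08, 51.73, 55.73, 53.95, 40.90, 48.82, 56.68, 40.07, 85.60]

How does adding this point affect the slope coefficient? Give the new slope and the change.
The slope changes from 3.7859 to 3.2592 (change of -0.5267, or -13.9%).

The new point has HIGH LEVERAGE: x = 17.26 is far from the original mean x̄ = 50.24/9 ≈ 5.58 (original range [3.42, 7.57]).

Step 1: Update the sums with the new point (n goes from 9 to 10)
Σx  = 50.24 + 17.26 = 67.50
Σy  = 437.85 + 85.60 = 523.45
Σx² = 302.6076 + 17.26² = 302.6076 + 297.9076 = 600.5152
Σxy = 2528.0584 + 17.26×85.60 = 2528.0584 + 1477.4560 = 4005.5144

Step 2: Recompute the slope with b₁ = (nΣxy − ΣxΣy) / (nΣx² − (Σx)²)
Numerator   = 10×4005.5144 − 67.50×523.45 = 40055.1440 − 35332.8750 = 4722.2690
Denominator = 10×600.5152 − 67.50² = 6005.1520 − 4556.2500 = 1448.9020
b₁(new) = 4722.2690 / 1448.9020 = 3.2592

(Same formula on the original sums: (9×2528.0584 − 50.24×437.85) / (9×302.6076 − 50.24²) = 754.9416 / 199.4108 = 3.7859, matching the given fit.)

Step 3: Change in slope
Δβ₁ = 3.2592 − 3.7859 = -0.5267
Relative change = -0.5267 / 3.7859 × 100% = -13.9%
→ the slope decreases when the point is added.

Because the point sits below the extension of the original line at a high-leverage x, it tilts the fit down.
In practice: investigate whether it comes from the same population as the rest of the sample.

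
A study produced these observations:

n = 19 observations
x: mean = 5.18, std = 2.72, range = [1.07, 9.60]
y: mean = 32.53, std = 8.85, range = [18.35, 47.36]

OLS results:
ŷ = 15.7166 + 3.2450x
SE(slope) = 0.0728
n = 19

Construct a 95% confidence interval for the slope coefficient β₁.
The 95% CI for β₁ is (3.0914, 3.3986)

Confidence interval for the slope:

The 95% CI for β₁ is: β̂₁ ± t*(α/2, n-2) × SE(β̂₁)

Step 1: Find critical t-value
- Confidence level = 0.95
- Degrees of freedom = n - 2 = 19 - 2 = 17
- t*(α/2, 17) = 2.1098

Step 2: Calculate margin of error
Margin = 2.1098 × 0.0728 = 0.1536

Step 3: Construct interval
CI = 3.2450 ± 0.1536
CI = (3.0914, 3.3986)

Interpretation: each one-unit increase in x is associated with a change in mean y of between 3.0914 and 3.3986, with 95% confidence.
Both endpoints are positive, so the data support a genuinely positive slope at this confidence level.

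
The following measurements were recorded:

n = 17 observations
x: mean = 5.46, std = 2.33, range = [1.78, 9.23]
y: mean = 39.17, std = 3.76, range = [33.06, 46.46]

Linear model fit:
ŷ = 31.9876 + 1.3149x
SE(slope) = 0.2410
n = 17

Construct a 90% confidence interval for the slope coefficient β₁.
The 90% CI for β₁ is (0.8924, 1.7374)

Confidence interval for the slope:

The 90% CI for β₁ is: β̂₁ ± t*(α/2, n-2) × SE(β̂₁)

Step 1: Find critical t-value
- Confidence level = 0.9
- Degrees of freedom = n - 2 = 17 - 2 = 15
- t*(α/2, 15) = 1.7531

Step 2: Calculate margin of error
Margin = 1.7531 × 0.2410 = 0.4225

Step 3: Construct interval
CI = 1.3149 ± 0.4225
CI = (0.8924, 1.7374)

Interpretation: intervals built this way capture the true β₁ in 90% of repeated samples; here the plausible range for the per-unit effect of x on y is 0.8924 to 1.7374.
Both endpoints are positive, so the data support a genuinely positive slope at this confidence level.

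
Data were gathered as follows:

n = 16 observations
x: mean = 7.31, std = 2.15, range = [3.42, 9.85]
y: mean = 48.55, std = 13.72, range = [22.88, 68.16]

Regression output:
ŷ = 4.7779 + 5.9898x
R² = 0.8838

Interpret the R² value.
R² = 0.8838 means 88.38% of the variation in y is explained by the linear relationship with x. This indicates a strong fit.

R² (coefficient of determination) measures the proportion of variance in y explained by the regression model.

Here R² = 0.8838:
- Explained: 88.38% of the variation in y
- Unexplained (residual): 100% − 88.38% = 11.62%
- Rule of thumb (below 0.3 weak; 0.3 to below 0.7 moderate; 0.7 and above strong) → strong

Note: R² says nothing about causation, and a high R² does not by itself mean the linear form is appropriate — check the residuals.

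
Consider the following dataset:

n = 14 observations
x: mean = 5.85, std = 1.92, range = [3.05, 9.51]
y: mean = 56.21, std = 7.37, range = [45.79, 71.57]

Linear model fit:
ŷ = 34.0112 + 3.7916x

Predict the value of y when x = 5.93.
ŷ = 56.4954

Plug x = 5.93 into the fitted line:

ŷ = 34.0112 + 3.7916 × 5.93
ŷ = 34.0112 + 22.4842
ŷ = 56.4954

This is a point prediction; actual observations scatter around it by roughly the residual standard deviation.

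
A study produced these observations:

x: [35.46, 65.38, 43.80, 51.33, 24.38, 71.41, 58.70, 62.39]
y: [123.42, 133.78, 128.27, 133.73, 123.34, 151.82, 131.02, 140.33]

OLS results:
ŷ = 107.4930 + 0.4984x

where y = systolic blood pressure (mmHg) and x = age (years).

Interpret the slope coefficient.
For each additional year of age, predicted blood pressure increases by approximately 0.4984 mmHg.

The slope coefficient β₁ = 0.4984 represents the marginal effect of age on blood pressure.

Interpretation:
- Age up by 1 year → predicted blood pressure increases by 0.4984 mmHg
- This is a linear approximation: the same per-unit change is assumed across the whole observed x range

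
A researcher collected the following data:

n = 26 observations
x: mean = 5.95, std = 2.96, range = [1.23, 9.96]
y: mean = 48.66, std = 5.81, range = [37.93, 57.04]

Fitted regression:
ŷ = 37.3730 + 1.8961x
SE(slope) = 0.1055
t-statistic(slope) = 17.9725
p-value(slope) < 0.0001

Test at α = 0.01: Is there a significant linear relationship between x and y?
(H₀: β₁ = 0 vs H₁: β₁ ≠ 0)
p-value < 0.0001 < α = 0.01, so we reject H₀. The relationship is significant.

Hypothesis test for the slope coefficient:

H₀: β₁ = 0 (no linear relationship)
H₁: β₁ ≠ 0 (linear relationship exists)

Test statistic: t = β̂₁ / SE(β̂₁) = 1.8961 / 0.1055 = 17.9725

With df = 24, the two-sided p-value for |t| = 17.9725 is <0.0001.

Decision rule: reject H₀ if p-value < α.
p-value < 0.0001 < α = 0.01 → reject H₀.

Conclusion: the linear association between x and y is significant at the 1% level.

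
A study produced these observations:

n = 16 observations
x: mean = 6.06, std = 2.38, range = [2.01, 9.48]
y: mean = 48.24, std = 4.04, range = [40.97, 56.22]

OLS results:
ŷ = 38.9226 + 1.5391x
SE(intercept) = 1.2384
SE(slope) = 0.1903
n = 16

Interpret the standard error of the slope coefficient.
SE(slope) = 0.1903 measures the uncertainty in the estimated slope. The coefficient is estimated precisely (SE/|β̂₁| = 12.4%).

SE(β̂₁) = s / √Sxx, where s is the residual standard deviation and Sxx = Σ(x − x̄)². It is the yardstick for how far β̂₁ = 1.5391 could plausibly be from the true slope.

Relative precision:
- SE / |β̂₁| = 0.1903 / 1.5391 = 12.4%
- Rule of thumb (under 20%: precise; 20% to under 50%: moderately precise; 50% or more: imprecise) → precise

Link to interval estimation: a confidence interval for β₁ is β̂₁ ± t* × 0.1903, so SE sets the half-width per unit of t*.

What drives SE(β̂₁): larger n (here n = 16) → smaller SE; more residual scatter → larger SE; wider spread of x values → smaller SE.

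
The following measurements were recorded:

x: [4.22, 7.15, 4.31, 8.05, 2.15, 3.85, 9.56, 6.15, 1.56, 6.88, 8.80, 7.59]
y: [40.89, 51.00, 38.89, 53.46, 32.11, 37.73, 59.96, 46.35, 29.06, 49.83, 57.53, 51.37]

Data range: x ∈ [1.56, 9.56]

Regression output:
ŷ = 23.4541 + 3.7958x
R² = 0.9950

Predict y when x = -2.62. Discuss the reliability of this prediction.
The equation gives ŷ = 13.5091; however x = -2.62 is 4.18 units below the observed range, so this extrapolated value should not be trusted.

Prediction calculation:
ŷ = 23.4541 + 3.7958 × (-2.62)
ŷ = 13.5091

Reliability:
- Data range: x ∈ [1.56, 9.56]
- Prediction point: x = -2.62 is 4.18 units below the observed range → this is EXTRAPOLATION, not interpolation

Why that matters here:
- The linear relationship may not hold outside the observed range
- The standard error of prediction grows with (x − x̄)², and x = -2.62 is far from x̄ = 5.86
- R² describes fit only over the sampled x values; it says nothing about behaviour beyond them

The R² = 0.9950 only validates the fit within [1.56, 9.56]; treat ŷ = 13.5091 with caution.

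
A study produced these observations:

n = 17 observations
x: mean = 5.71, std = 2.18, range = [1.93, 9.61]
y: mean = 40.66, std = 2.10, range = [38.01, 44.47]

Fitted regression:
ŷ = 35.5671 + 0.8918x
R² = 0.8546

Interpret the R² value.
About 85.46% of the variability in y is accounted for by the regression on x (R² = 0.8546) — a strong linear fit.

R² = 1 − SS_res/SS_tot compares the residual scatter to the total scatter of y about its mean.

Here R² = 0.8546:
- Explained: 85.46% of the variation in y
- Unexplained (residual): 100% − 85.46% = 14.54%
- Rule of thumb (below 0.3 weak; 0.3 to below 0.7 moderate; 0.7 and above strong) → strong

Equivalently, for simple linear regression R² = r², so |r| = √0.8546 ≈ 0.9244.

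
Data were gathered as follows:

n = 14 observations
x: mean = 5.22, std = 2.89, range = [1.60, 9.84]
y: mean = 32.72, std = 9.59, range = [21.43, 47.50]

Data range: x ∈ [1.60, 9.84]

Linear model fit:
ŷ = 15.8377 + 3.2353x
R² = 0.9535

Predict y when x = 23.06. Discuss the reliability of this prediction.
The equation gives ŷ = 90.4437; however x = 23.06 is 13.22 units above the observed range, so this extrapolated value should not be trusted.

Prediction calculation:
ŷ = 15.8377 + 3.2353 × 23.06
ŷ = 90.4437

Reliability:
- Data range: x ∈ [1.60, 9.84]
- Prediction point: x = 23.06 is 13.22 units above the observed range → this is EXTRAPOLATION, not interpolation

Why that matters here:
- There are no observations near this x to validate the fitted line there
- The standard error of prediction grows with (x − x̄)², and x = 23.06 is far from x̄ = 5.22

The R² = 0.9535 only validates the fit within [1.60, 9.84]; treat ŷ = 90.4437 with caution.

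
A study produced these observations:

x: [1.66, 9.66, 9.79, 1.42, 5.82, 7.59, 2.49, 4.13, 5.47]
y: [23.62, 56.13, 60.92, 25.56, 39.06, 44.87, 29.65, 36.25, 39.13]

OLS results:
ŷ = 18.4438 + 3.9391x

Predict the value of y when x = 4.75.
ŷ = 37.1545

To predict y for x = 4.75, substitute into the regression equation:

ŷ = 18.4438 + 3.9391 × 4.75
ŷ = 18.4438 + 18.7107
ŷ = 37.1545

This is a point prediction; actual observations scatter around it by roughly the residual standard deviation.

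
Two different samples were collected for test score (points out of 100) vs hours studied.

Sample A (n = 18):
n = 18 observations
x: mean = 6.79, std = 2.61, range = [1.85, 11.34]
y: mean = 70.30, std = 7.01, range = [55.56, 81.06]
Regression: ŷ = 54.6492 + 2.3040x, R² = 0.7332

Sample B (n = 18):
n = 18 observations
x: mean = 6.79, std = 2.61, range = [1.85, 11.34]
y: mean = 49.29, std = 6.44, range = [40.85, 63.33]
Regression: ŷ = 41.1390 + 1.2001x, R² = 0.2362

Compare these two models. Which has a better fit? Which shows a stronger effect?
Model A has the better fit (R² = 0.7332 vs 0.2362). Model A shows the stronger effect (|β₁| = 2.3040 vs 1.2001).

Model Comparison:

Fit — compare R²:
- Model A: R² = 0.7332 → 73.32% of variance in test score explained
- Model B: R² = 0.2362 → 23.62% of variance in test score explained
- 0.7332 > 0.2362 → Model A has the better fit

Which has the larger per-hour effect? (|β₁|)
- Model A: β₁ = 2.3040 → predicted test score rises 2.3040 points per additional hour of study time
- Model B: β₁ = 1.2001 → predicted test score rises 1.2001 points per additional hour of study time
- |2.3040| > |1.2001| → Model A shows the stronger marginal effect

Note: The two samples could reflect different populations, time periods, or measurement quality.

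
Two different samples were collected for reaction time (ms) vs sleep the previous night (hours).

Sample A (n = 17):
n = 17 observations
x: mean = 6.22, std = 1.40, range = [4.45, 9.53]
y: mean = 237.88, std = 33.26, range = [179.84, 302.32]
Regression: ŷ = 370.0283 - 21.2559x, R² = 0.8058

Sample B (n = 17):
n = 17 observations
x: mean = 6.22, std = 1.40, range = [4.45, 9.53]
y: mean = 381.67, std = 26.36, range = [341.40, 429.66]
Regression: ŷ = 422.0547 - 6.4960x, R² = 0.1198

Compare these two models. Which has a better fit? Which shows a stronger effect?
Model A has the better fit (R² = 0.8058 vs 0.1198). Model A shows the stronger effect (|β₁| = 21.2559 vs 6.4960).

Model Comparison:

Fit — compare R²:
- Model A: R² = 0.8058 → 80.58% of variance in reaction time explained
- Model B: R² = 0.1198 → 11.98% of variance in reaction time explained
- 0.8058 > 0.1198 → Model A has the better fit

Effect size (slope magnitude):
- Model A: β₁ = -21.2559 → predicted reaction time falls 21.2559 ms per additional hour of sleep
- Model B: β₁ = -6.4960 → predicted reaction time falls 6.4960 ms per additional hour of sleep
- |-21.2559| > |-6.4960| → Model A shows the stronger marginal effect

Note: R² measures how tightly points cluster around the line; β₁ measures how steep the line is — they answer different questions.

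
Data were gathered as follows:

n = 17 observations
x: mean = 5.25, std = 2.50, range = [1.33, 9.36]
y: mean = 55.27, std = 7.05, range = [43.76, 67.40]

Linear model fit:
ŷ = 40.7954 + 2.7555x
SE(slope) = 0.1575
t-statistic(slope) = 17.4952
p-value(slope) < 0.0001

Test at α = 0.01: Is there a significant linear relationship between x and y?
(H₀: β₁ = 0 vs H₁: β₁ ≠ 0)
p-value < 0.0001 < α = 0.01, so we reject H₀. The relationship is significant.

Hypothesis test for the slope coefficient:

H₀: β₁ = 0 (no linear relationship)
H₁: β₁ ≠ 0 (linear relationship exists)

Test statistic: t = β̂₁ / SE(β̂₁) = 2.7555 / 0.1575 = 17.4952

The p-value (<0.0001) is the probability, under H₀, of a t-statistic at least as extreme as |t| = 17.4952 (two-sided, df = n − 2 = 15).

Decision rule: reject H₀ if p-value < α.
p-value < 0.0001 < α = 0.01 → reject H₀.

There is sufficient evidence at the 1% significance level to conclude that a linear relationship exists between x and y.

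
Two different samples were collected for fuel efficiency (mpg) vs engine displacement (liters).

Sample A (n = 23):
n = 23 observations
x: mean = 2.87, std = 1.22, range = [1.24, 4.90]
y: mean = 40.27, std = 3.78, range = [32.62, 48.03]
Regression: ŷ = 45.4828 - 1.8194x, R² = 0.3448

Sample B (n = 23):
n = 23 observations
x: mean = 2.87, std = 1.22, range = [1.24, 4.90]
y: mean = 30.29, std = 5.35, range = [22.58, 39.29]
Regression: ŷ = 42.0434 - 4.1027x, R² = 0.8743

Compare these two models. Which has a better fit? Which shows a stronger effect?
Model B has the better fit (R² = 0.8743 vs 0.3448). Model B shows the stronger effect (|β₁| = 4.1027 vs 1.8194).

Model Comparison:

Goodness of fit (R²):
- Model A: R² = 0.3448 → 34.48% of variance in fuel efficiency explained
- Model B: R² = 0.8743 → 87.43% of variance in fuel efficiency explained
- 0.8743 > 0.3448 → Model B has the better fit

Effect size (slope magnitude):
- Model A: β₁ = -1.8194 → predicted fuel efficiency falls 1.8194 mpg per additional liter of engine displacement
- Model B: β₁ = -4.1027 → predicted fuel efficiency falls 4.1027 mpg per additional liter of engine displacement
- |-1.8194| < |-4.1027| → Model B shows the stronger marginal effect

Notes:
- A better fit (higher R²) doesn't necessarily mean a more important relationship.
- A steeper slope doesn't make a better model if the scatter around the line is large.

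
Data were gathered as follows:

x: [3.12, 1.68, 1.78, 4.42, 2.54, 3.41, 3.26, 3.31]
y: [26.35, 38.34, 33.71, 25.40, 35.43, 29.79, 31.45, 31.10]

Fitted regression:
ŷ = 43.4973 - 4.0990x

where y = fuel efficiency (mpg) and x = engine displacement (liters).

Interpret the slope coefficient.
An increase of one liter in engine displacement is associated with a 4.0990 mpg decrease in predicted fuel efficiency.

The slope β₁ = -4.0990 gives the rate at which the fitted fuel efficiency changes with engine displacement.

Interpretation:
- Engine displacement up by 1 liter → predicted fuel efficiency decreases by 4.0990 mpg
- The effect is assumed constant over the observed range of x (linearity)
- The slope describes association in these data, not necessarily a causal effect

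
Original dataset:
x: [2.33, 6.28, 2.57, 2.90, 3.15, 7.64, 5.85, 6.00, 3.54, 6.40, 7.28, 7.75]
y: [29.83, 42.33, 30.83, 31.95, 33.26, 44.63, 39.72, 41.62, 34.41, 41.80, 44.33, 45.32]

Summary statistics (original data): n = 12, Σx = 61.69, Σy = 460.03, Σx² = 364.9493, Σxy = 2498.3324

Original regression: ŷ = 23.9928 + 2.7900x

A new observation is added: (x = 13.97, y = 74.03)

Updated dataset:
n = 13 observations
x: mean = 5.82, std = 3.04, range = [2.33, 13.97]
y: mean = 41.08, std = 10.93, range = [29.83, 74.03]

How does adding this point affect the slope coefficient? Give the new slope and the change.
Adding the point moves β₁ from 2.7900 to 3.5427, i.e. it increases by 0.7527 (+27.0%).

x = 13.97 lies well outside the original x-range [2.33, 7.75] (x̄ ≈ 5.14), so this observation has high leverage and can move the slope substantially.

Step 1: Update the sums with the new point (n goes from 12 to 13)
Σx  = 61.69 + 13.97 = 75.66
Σy  = 460.03 + 74.03 = 534.06
Σx² = 364.9493 + 13.97² = 364.9493 + 195.1609 = 560.1102
Σxy = 2498.3324 + 13.97×74.03 = 2498.3324 + 1034.1991 = 3532.5315

Step 2: Recompute the slope with b₁ = (nΣxy − ΣxΣy) / (nΣx² − (Σx)²)
Numerator   = 13×3532.5315 − 75.66×534.06 = 45922.9095 − 40406.9796 = 5515.9299
Denominator = 13×560.1102 − 75.66² = 7281.4326 − 5724.4356 = 1556.9970
b₁(new) = 5515.9299 / 1556.9970 = 3.5427

(Same formula on the original sums: (12×2498.3324 − 61.69×460.03) / (12×364.9493 − 61.69²) = 1600.7381 / 573.7355 = 2.7900, matching the given fit.)

Step 3: Change in slope
Δβ₁ = 3.5427 − 2.7900 = +0.7527
Relative change = +0.7527 / 2.7900 × 100% = +27.0%
→ the slope increases when the point is added.

Because the point sits above the extension of the original line at a high-leverage x, it tilts the fit up.
In practice: examine leverage (hᵢ) and Cook's distance rather than deleting it automatically.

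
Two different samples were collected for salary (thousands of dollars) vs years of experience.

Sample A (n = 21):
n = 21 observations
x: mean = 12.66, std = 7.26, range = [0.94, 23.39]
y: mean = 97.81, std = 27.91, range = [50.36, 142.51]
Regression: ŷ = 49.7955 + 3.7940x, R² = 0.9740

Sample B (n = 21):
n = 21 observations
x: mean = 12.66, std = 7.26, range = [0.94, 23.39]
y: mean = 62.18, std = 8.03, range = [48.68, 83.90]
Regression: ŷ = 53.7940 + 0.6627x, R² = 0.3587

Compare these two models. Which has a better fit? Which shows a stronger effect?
Model A has the better fit (R² = 0.9740 vs 0.3587). Model A shows the stronger effect (|β₁| = 3.7940 vs 0.6627).

Model Comparison:

Fit — compare R²:
- Model A: R² = 0.9740 → 97.40% of variance in salary explained
- Model B: R² = 0.3587 → 35.87% of variance in salary explained
- 0.9740 > 0.3587 → Model A has the better fit

Which has the larger per-year effect? (|β₁|)
- Model A: β₁ = 3.7940 → predicted salary rises 3.7940 thousand dollars per additional year of experience
- Model B: β₁ = 0.6627 → predicted salary rises 0.6627 thousand dollars per additional year of experience
- |3.7940| > |0.6627| → Model A shows the stronger marginal effect

Note: The two samples could reflect different populations, time periods, or measurement quality.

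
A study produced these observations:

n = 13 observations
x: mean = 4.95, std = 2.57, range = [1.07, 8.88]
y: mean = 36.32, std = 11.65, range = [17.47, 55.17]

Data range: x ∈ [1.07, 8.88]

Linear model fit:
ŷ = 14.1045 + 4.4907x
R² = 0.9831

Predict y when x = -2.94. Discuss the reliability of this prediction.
ŷ = 0.9018, but this is extrapolation (below the data range [1.07, 8.88]) and may be unreliable.

Prediction calculation:
ŷ = 14.1045 + 4.4907 × (-2.94)
ŷ = 0.9018

Reliability:
- Data range: x ∈ [1.07, 8.88]
- Prediction point: x = -2.94 is 4.01 units below the observed range → this is EXTRAPOLATION, not interpolation

Why that matters here:
- There are no observations near this x to validate the fitted line there
- R² describes fit only over the sampled x values; it says nothing about behaviour beyond them
- Real relationships often flatten, saturate, or turn nonlinear at extremes

Report the number if required, but flag clearly that it is an extrapolation.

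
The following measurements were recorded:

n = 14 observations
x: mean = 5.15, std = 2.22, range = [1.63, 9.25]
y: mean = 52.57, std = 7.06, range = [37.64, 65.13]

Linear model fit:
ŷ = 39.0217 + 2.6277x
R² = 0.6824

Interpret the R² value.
R² = 0.6824 means 68.24% of the variation in y is explained by the linear relationship with x. This indicates a moderate fit.

The coefficient of determination R² is the fraction of the total variation in y that the fitted line accounts for.

Here R² = 0.6824:
- Explained: 68.24% of the variation in y
- Unexplained (residual): 100% − 68.24% = 31.76%
- Rule of thumb (below 0.3 weak; 0.3 to below 0.7 moderate; 0.7 and above strong) → moderate

Note: R² never decreases when predictors are added, so it should not be used alone to compare models of different size.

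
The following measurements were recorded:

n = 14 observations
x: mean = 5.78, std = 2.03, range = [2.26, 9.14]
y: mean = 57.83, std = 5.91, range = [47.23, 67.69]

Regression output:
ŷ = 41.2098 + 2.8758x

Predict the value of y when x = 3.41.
ŷ = 51.0163

Plug x = 3.41 into the fitted line:

ŷ = 41.2098 + 2.8758 × 3.41
ŷ = 41.2098 + 9.8065
ŷ = 51.0163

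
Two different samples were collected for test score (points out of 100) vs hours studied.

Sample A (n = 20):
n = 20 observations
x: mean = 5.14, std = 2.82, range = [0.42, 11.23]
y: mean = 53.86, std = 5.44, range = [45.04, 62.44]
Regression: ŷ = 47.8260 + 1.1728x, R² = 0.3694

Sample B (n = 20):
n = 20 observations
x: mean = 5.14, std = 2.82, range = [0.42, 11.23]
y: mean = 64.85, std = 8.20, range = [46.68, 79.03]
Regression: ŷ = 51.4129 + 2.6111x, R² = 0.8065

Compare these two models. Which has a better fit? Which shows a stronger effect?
Model B has the better fit (R² = 0.8065 vs 0.3694). Model B shows the stronger effect (|β₁| = 2.6111 vs 1.1728).

Model Comparison:

Goodness of fit (R²):
- Model A: R² = 0.3694 → 36.94% of variance in test score explained
- Model B: R² = 0.8065 → 80.65% of variance in test score explained
- 0.8065 > 0.3694 → Model B has the better fit

Which has the larger per-hour effect? (|β₁|)
- Model A: β₁ = 1.1728 → predicted test score rises 1.1728 points per additional hour of study time
- Model B: β₁ = 2.6111 → predicted test score rises 2.6111 points per additional hour of study time
- |1.1728| < |2.6111| → Model B shows the stronger marginal effect

Note: A better fit (higher R²) doesn't necessarily mean a more important relationship.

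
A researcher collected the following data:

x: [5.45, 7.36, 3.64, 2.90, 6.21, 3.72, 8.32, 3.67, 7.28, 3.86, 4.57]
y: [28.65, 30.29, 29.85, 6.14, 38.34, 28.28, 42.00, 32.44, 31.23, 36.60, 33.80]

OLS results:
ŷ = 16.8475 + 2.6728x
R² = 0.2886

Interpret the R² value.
About 28.86% of the variability in y is accounted for by the regression on x (R² = 0.2886) — a weak linear fit.

The coefficient of determination R² is the fraction of the total variation in y that the fitted line accounts for.

Here R² = 0.2886:
- Explained: 28.86% of the variation in y
- Unexplained (residual): 100% − 28.86% = 71.14%
- Rule of thumb (below 0.3 weak; 0.3 to below 0.7 moderate; 0.7 and above strong) → weak

Calculation: R² = 1 − (SS_res / SS_tot), where SS_res is the sum of squared residuals and SS_tot the total sum of squares.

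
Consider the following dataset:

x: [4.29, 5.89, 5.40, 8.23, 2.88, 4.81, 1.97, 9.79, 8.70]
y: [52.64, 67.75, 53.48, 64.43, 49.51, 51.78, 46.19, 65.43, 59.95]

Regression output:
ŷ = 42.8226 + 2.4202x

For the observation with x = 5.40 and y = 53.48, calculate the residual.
Residual = -2.4117

The residual is the difference between the actual value and the predicted value:

Residual = y - ŷ

Step 1: Calculate predicted value
ŷ = 42.8226 + 2.4202 × 5.40
ŷ = 55.8917

Step 2: Calculate residual
Residual = 53.48 - 55.8917
Residual = -2.4117

Sign check: y < ŷ, so the point is below the line and the fit overestimates here.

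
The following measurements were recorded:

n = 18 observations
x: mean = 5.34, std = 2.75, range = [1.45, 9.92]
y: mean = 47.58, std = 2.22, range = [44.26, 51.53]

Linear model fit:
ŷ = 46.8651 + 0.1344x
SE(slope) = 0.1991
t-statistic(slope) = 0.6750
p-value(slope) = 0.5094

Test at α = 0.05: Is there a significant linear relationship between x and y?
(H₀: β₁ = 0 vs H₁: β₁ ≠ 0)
Fail to reject H₀: p-value = 0.5094 ≥ α = 0.05. The linear relationship is not significant at the 5% level.

Hypothesis test for the slope coefficient:

H₀: β₁ = 0 (no linear relationship)
H₁: β₁ ≠ 0 (linear relationship exists)

Test statistic: t = β̂₁ / SE(β̂₁) = 0.1344 / 0.1991 = 0.6750

With df = 16, the two-sided p-value for |t| = 0.6750 is 0.5094.

Decision rule: reject H₀ if p-value < α.
p-value = 0.5094 ≥ α = 0.05 → fail to reject H₀.

Conclusion: the linear association between x and y is not significant at the 5% level.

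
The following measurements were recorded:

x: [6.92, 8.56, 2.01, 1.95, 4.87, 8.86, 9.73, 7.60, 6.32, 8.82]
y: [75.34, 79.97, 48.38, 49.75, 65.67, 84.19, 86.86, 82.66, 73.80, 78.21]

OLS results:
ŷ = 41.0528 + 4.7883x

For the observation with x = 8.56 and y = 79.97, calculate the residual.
Residual = -2.0706

The residual is the difference between the actual value and the predicted value:

Residual = y - ŷ

Step 1: Calculate predicted value
ŷ = 41.0528 + 4.7883 × 8.56
ŷ = 82.0406

Step 2: Calculate residual
Residual = 79.97 - 82.0406
Residual = -2.0706

Sign check: y < ŷ, so the point is below the line and the fit overestimates here.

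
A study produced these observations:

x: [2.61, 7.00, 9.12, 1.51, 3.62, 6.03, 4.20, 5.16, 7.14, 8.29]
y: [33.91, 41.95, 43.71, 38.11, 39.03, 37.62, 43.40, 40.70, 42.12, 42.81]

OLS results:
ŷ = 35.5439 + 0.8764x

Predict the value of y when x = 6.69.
ŷ = 41.4070

To predict y for x = 6.69, substitute into the regression equation:

ŷ = 35.5439 + 0.8764 × 6.69
ŷ = 35.5439 + 5.8631
ŷ = 41.4070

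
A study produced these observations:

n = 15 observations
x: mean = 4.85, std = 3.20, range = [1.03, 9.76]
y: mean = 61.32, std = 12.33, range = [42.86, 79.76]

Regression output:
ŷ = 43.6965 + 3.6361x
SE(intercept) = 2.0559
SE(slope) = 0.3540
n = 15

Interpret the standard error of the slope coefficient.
SE(β̂₁) = 0.3540 is the estimated standard deviation of the slope estimate across repeated samples; relative to β̂₁ = 3.6361 that is 9.7%, a precise estimate.

SE(β̂₁) = 0.3540 says: if we drew many samples of n = 15 from the same population and refit each time, the fitted slopes would scatter with a standard deviation of roughly 0.3540 around the true β₁.

Relative precision:
- SE / |β̂₁| = 0.3540 / 3.6361 = 9.7%
- Rule of thumb (under 20%: precise; 20% to under 50%: moderately precise; 50% or more: imprecise) → precise

Link to the t-test: t = β̂₁ / SE(β̂₁) = 3.6361 / 0.3540 = 10.2715, the statistic for H₀: β₁ = 0.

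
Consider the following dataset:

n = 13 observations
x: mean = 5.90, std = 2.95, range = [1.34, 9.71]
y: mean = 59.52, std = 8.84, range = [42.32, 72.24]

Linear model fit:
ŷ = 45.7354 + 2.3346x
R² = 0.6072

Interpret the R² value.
About 60.72% of the variability in y is accounted for by the regression on x (R² = 0.6072) — a moderate linear fit.

R² (coefficient of determination) measures the proportion of variance in y explained by the regression model.

Here R² = 0.6072:
- Explained: 60.72% of the variation in y
- Unexplained (residual): 100% − 60.72% = 39.28%
- Rule of thumb (below 0.3 weak; 0.3 to below 0.7 moderate; 0.7 and above strong) → moderate

Note: R² never decreases when predictors are added, so it should not be used alone to compare models of different size.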